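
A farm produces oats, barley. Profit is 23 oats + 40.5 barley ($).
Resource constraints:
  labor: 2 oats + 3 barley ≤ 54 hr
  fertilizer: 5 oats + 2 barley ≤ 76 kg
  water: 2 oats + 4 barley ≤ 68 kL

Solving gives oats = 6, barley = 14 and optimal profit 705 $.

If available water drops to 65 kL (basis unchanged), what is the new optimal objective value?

At the optimum: labor uses 54 of 54 (binding); fertilizer uses 58 of 76 (slack = 18); water uses 68 of 68 (binding).
By complementary slackness, y = 0 for the non-binding constraint.
Dual feasibility on the basic columns requires 2·y_labor + 2·y_water = 23, 3·y_labor + 4·y_water = 40.5.
Solving: y_labor = 5.5, y_water = 6.
Δz = y_water·Δb = 6 × (-3) = -18, so new z* = 705 − 18 = 687.

687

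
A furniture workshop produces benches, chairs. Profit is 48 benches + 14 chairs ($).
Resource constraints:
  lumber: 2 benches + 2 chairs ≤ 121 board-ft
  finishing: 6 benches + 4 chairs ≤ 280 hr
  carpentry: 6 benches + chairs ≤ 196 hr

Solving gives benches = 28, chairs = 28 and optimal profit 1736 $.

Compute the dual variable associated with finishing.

2

Check each constraint at x*: lumber 112/121 (slack 9); finishing 280/280 (tight); carpentry 196/196 (tight).
By complementary slackness, y = 0 for the non-binding constraint.
The binding rows give the dual system: 6·y_finishing + 6·y_carpentry = 48 and 4·y_finishing + 1·y_carpentry = 14.
Solving: y_finishing = 2, y_carpentry = 6.
Shadow price of finishing = 2.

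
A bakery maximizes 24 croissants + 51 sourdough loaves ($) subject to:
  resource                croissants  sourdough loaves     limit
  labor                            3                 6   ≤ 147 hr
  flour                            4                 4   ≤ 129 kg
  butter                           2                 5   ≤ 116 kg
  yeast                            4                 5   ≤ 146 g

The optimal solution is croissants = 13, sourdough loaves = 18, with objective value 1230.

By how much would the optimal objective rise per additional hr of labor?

6

Check each constraint at x*: labor 147/147 (tight); flour 124/129 (slack 5); butter 116/116 (tight); yeast 142/146 (slack 4).
Since flour, yeast are not tight, their duals are 0.
Dual feasibility on the basic columns requires 3·y_labor + 2·y_butter = 24, 6·y_labor + 5·y_butter = 51.
Solving: y_labor = 6, y_butter = 3.
Shadow price of labor = 6.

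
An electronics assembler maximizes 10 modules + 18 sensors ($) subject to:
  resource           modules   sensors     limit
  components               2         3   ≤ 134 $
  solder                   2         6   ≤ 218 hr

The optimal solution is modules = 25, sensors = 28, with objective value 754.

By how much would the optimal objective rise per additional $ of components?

At the optimum: components uses 134 of 134 (binding); solder uses 218 of 218 (binding).
The binding rows give the dual system: 2·y_components + 2·y_solder = 10 and 3·y_components + 6·y_solder = 18.
Solving: y_components = 4, y_solder = 1.
Shadow price of components = 4.

4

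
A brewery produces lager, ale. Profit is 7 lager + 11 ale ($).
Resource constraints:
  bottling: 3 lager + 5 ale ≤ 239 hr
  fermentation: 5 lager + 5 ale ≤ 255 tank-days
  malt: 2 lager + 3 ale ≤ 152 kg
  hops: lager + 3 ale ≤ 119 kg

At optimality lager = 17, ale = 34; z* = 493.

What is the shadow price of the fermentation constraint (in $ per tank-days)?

1

At the optimum: bottling uses 221 of 239 (slack = 18); fermentation uses 255 of 255 (binding); malt uses 136 of 152 (slack = 16); hops uses 119 of 119 (binding).
By complementary slackness, y = 0 for the non-binding constraints.
Dual feasibility on the basic columns requires 5·y_fermentation + 1·y_hops = 7, 5·y_fermentation + 3·y_hops = 11.
This yields shadow prices y_fermentation = 1, y_hops = 2.
Shadow price of fermentation = 1.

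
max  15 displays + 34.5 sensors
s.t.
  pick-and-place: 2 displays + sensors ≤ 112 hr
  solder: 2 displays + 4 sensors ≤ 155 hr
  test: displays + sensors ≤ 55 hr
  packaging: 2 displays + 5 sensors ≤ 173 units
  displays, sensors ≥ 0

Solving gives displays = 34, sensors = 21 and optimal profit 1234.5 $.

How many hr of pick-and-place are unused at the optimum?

pick-and-place used = 2·34 + 1·21 = 89; slack = 112 − 89 = 23.

23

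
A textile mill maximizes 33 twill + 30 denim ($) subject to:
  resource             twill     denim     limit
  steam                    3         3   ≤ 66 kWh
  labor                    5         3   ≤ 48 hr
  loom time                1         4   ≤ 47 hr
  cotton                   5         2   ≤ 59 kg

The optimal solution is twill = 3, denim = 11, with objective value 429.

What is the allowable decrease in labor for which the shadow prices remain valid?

12.75

Binding constraints: labor, loom time. The basis is B = [[5,3],[1,4]] with det 17.
Per unit decrease in labor, x* moves by d = (-0.2353, 0.0588).
The basis stays optimal until twill reaches 0; allowable decrease = 12.75 hr.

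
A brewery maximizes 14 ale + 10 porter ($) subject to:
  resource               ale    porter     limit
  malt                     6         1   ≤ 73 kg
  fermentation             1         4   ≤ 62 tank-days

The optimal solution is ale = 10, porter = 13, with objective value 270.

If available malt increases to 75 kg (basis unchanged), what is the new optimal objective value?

274

Check each constraint at x*: malt 73/73 (tight); fermentation 62/62 (tight).
Dual feasibility on the basic columns requires 6·y_malt + 1·y_fermentation = 14, 1·y_malt + 4·y_fermentation = 10.
Solving: y_malt = 2, y_fermentation = 2.
Δz = y_malt·Δb = 2 × (2) = 4, so new z* = 270 + 4 = 274.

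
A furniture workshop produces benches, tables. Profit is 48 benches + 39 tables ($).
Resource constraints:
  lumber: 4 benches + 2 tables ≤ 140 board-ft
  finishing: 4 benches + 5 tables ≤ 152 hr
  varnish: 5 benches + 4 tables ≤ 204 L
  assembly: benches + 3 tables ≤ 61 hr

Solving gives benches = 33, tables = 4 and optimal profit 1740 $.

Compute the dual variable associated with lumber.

Check each constraint at x*: lumber 140/140 (tight); finishing 152/152 (tight); varnish 181/204 (slack 23); assembly 45/61 (slack 16).
Slack constraints have shadow price 0 (complementary slackness).
The binding rows give the dual system: 4·y_lumber + 4·y_finishing = 48 and 2·y_lumber + 5·y_finishing = 39.
This yields shadow prices y_lumber = 7, y_finishing = 5.
Shadow price of lumber = 7.

7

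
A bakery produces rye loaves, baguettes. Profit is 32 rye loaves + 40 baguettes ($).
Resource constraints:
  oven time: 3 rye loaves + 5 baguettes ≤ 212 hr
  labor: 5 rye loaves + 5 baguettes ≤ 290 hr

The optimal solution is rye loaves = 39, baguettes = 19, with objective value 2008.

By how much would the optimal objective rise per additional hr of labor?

At the optimum: oven time uses 212 of 212 (binding); labor uses 290 of 290 (binding).
The binding rows give the dual system: 3·y_oven time + 5·y_labor = 32 and 5·y_oven time + 5·y_labor = 40.
This yields shadow prices y_oven time = 4, y_labor = 4.
Shadow price of labor = 4.

4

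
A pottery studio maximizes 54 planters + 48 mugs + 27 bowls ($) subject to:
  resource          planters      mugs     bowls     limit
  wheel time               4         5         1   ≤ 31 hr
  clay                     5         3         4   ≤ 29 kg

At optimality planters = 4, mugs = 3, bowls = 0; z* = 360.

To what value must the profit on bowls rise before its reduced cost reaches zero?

Both wheel time and clay are binding at x*.
Dual feasibility on the basic columns requires 4·y_wheel time + 5·y_clay = 54, 5·y_wheel time + 3·y_clay = 48.
→ y_wheel time = 6 and y_clay = 6.
bowls enters the basis when its profit ≥ yᵀa₃ = 6·1 + 6·4 = 30.

30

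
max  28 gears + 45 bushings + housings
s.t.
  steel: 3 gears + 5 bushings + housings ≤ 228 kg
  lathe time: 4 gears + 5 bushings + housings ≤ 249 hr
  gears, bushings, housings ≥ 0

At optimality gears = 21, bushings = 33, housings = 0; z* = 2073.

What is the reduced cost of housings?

-8

Check each constraint at x*: steel 228/228 (tight); lathe time 249/249 (tight).
The binding rows give the dual system: 3·y_steel + 4·y_lathe time = 28 and 5·y_steel + 5·y_lathe time = 45.
This yields shadow prices y_steel = 8, y_lathe time = 1.
Reduced cost of housings: c₃ − yᵀa₃ = 1 − (8·1 + 1·1) = 1 − 9 = -8.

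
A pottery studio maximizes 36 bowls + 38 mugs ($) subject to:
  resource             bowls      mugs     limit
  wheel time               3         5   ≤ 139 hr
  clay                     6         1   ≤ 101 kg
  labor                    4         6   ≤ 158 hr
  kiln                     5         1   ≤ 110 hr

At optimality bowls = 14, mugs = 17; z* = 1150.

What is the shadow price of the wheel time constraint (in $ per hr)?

Check each constraint at x*: wheel time 127/139 (slack 12); clay 101/101 (tight); labor 158/158 (tight); kiln 87/110 (slack 23).
Slack constraints have shadow price 0 (complementary slackness).
Dual feasibility on the basic columns requires 6·y_clay + 4·y_labor = 36, 1·y_clay + 6·y_labor = 38.
→ y_clay = 2 and y_labor = 6.
Shadow price of wheel time = 0.

0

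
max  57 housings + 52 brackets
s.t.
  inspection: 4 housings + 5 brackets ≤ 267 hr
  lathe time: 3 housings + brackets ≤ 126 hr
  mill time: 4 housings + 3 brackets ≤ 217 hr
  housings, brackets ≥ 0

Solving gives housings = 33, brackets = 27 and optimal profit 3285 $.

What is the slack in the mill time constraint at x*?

4

mill time used = 4·33 + 3·27 = 213; slack = 217 − 213 = 4.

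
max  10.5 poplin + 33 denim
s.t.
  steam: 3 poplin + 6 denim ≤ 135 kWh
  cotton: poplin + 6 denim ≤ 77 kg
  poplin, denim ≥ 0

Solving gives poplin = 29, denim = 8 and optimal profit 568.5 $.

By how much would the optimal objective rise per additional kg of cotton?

3

At the optimum: steam uses 135 of 135 (binding); cotton uses 77 of 77 (binding).
The binding rows give the dual system: 3·y_steam + 1·y_cotton = 10.5 and 6·y_steam + 6·y_cotton = 33.
→ y_steam = 2.5 and y_cotton = 3.
Shadow price of cotton = 3.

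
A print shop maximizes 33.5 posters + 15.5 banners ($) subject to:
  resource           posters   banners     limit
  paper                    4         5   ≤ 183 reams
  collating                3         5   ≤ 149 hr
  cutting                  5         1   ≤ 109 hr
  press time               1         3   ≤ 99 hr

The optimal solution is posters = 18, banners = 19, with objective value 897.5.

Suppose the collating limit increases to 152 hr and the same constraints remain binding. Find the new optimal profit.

Binding: collating and cutting. Non-binding: paper (16 unused), press time (24 unused).
Slack constraints have shadow price 0 (complementary slackness).
Dual feasibility on the basic columns requires 3·y_collating + 5·y_cutting = 33.5, 5·y_collating + 1·y_cutting = 15.5.
Solving: y_collating = 2, y_cutting = 5.5.
Δz = y_collating·Δb = 2 × (3) = 6, so new z* = 897.5 + 6 = 903.5.

903.5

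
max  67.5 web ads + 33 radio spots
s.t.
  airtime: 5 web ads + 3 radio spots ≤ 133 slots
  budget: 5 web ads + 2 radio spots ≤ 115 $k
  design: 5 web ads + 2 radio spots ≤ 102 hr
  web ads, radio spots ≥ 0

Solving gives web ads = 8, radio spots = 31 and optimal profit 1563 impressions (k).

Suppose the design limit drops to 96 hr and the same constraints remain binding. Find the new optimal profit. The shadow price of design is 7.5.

1518

Δb = -6, so new z* = 1563 + (7.5)·(-6) = 1563 − 45 = 1518.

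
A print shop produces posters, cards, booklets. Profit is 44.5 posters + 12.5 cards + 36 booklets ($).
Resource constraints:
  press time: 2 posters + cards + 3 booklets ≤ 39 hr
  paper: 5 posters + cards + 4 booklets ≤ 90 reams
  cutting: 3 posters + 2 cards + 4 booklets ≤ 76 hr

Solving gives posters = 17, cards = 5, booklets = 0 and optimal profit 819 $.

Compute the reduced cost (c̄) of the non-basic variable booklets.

-8

Check each constraint at x*: press time 39/39 (tight); paper 90/90 (tight); cutting 61/76 (slack 15).
Since cutting is not tight, its dual is 0.
Dual feasibility on the basic columns requires 2·y_press time + 5·y_paper = 44.5, 1·y_press time + 1·y_paper = 12.5.
→ y_press time = 6 and y_paper = 6.5.
Reduced cost of booklets: c₃ − yᵀa₃ = 36 − (6·3 + 6.5·4) = 36 − 44 = -8.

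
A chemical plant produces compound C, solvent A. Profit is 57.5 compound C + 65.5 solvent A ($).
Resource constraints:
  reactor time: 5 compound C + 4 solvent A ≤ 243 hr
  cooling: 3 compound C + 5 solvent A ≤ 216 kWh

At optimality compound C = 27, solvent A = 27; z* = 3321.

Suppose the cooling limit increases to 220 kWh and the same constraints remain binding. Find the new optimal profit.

At the optimum: reactor time uses 243 of 243 (binding); cooling uses 216 of 216 (binding).
From A_Bᵀ y = c: 5·y_reactor time + 3·y_cooling = 57.5; 4·y_reactor time + 5·y_cooling = 65.5.
Solving: y_reactor time = 7, y_cooling = 7.5.
Δz = y_cooling·Δb = 7.5 × (4) = 30, so new z* = 3321 + 30 = 3351.

3351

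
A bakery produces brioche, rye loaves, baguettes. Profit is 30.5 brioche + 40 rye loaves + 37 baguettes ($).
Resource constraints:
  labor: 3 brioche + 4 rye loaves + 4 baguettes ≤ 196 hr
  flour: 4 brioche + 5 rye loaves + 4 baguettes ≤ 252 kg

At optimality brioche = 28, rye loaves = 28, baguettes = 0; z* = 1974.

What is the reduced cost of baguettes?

At the optimum: labor uses 196 of 196 (binding); flour uses 252 of 252 (binding).
From A_Bᵀ y = c: 3·y_labor + 4·y_flour = 30.5; 4·y_labor + 5·y_flour = 40.
→ y_labor = 7.5 and y_flour = 2.
Reduced cost of baguettes: c₃ − yᵀa₃ = 37 − (7.5·4 + 2·4) = 37 − 38 = -1.

-1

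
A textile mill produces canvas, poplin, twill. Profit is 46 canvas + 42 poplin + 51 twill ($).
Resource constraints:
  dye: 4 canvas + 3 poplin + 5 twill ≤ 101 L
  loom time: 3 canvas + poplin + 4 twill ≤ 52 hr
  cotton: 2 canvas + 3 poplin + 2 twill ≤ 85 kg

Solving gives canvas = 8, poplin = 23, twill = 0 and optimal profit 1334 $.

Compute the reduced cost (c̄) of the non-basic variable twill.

At the optimum: dye uses 101 of 101 (binding); loom time uses 47 of 52 (slack = 5); cotton uses 85 of 85 (binding).
Slack constraints have shadow price 0 (complementary slackness).
Dual feasibility on the basic columns requires 4·y_dye + 2·y_cotton = 46, 3·y_dye + 3·y_cotton = 42.
Solving: y_dye = 9, y_cotton = 5.
Reduced cost of twill: c₃ − yᵀa₃ = 51 − (9·5 + 5·2) = 51 − 55 = -4.

-4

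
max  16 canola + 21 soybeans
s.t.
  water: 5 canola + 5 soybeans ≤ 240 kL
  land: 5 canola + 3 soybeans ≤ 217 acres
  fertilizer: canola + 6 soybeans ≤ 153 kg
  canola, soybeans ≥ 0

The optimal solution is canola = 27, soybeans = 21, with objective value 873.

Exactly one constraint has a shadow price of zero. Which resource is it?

land

water: 240/240 (binding)
land: 198/217 (slack 19)
fertilizer: 153/153 (binding)
By complementary slackness, a constraint with positive slack has shadow price 0 → land.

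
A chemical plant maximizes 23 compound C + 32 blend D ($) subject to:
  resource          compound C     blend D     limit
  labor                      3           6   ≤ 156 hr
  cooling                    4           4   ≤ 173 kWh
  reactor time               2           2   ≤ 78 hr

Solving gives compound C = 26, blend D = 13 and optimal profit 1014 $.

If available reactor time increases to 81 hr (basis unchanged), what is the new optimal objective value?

1035

Check each constraint at x*: labor 156/156 (tight); cooling 156/173 (slack 17); reactor time 78/78 (tight).
By complementary slackness, y = 0 for the non-binding constraint.
Dual feasibility on the basic columns requires 3·y_labor + 2·y_reactor time = 23, 6·y_labor + 2·y_reactor time = 32.
Solving: y_labor = 3, y_reactor time = 7.
Δz = y_reactor time·Δb = 7 × (3) = 21, so new z* = 1014 + 21 = 1035.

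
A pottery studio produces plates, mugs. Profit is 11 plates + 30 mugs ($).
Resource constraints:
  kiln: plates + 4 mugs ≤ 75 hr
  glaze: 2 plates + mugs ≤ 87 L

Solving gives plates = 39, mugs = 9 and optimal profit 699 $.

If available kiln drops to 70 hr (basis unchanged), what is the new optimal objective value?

664

Both kiln and glaze are binding at x*.
The binding rows give the dual system: 1·y_kiln + 2·y_glaze = 11 and 4·y_kiln + 1·y_glaze = 30.
→ y_kiln = 7 and y_glaze = 2.
Δz = y_kiln·Δb = 7 × (-5) = -35, so new z* = 699 − 35 = 664.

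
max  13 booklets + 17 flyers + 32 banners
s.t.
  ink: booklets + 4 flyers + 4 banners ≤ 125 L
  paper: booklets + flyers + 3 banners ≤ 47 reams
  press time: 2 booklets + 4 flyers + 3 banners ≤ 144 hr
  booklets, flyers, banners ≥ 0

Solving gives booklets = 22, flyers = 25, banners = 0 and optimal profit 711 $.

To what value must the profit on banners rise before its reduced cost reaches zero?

Binding: paper and press time. Non-binding: ink (3 unused).
By complementary slackness, y = 0 for the non-binding constraint.
Dual feasibility on the basic columns requires 1·y_paper + 2·y_press time = 13, 1·y_paper + 4·y_press time = 17.
This yields shadow prices y_paper = 9, y_press time = 2.
banners enters the basis when its profit ≥ yᵀa₃ = 9·3 + 2·3 = 33.

33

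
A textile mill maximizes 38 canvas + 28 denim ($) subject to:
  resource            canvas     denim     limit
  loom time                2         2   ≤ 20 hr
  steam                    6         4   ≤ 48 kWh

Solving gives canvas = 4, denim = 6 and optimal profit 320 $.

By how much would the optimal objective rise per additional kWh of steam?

Both loom time and steam are binding at x*.
From A_Bᵀ y = c: 2·y_loom time + 6·y_steam = 38; 2·y_loom time + 4·y_steam = 28.
This yields shadow prices y_loom time = 4, y_steam = 5.
Shadow price of steam = 5.

5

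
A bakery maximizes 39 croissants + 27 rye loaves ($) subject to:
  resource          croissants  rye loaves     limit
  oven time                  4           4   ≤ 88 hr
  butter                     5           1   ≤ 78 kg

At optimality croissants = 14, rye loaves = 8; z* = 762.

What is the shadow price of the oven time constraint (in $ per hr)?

6

Both oven time and butter are binding at x*.
The binding rows give the dual system: 4·y_oven time + 5·y_butter = 39 and 4·y_oven time + 1·y_butter = 27.
Solving: y_oven time = 6, y_butter = 3.
Shadow price of oven time = 6.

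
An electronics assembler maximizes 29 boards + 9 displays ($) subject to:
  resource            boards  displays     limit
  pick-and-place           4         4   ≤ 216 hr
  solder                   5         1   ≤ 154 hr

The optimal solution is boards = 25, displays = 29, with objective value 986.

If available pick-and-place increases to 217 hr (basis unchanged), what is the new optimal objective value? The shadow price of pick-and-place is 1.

Δb = 1, so new z* = 986 + (1)·(1) = 986 + 1 = 987.

987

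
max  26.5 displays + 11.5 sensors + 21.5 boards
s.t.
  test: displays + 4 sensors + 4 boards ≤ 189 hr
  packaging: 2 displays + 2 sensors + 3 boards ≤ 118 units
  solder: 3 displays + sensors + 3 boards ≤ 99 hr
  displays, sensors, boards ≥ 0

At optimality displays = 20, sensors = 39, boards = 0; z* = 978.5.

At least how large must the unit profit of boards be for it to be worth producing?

Binding: packaging and solder. Non-binding: test (13 unused).
By complementary slackness, y = 0 for the non-binding constraint.
Dual feasibility on the basic columns requires 2·y_packaging + 3·y_solder = 26.5, 2·y_packaging + 1·y_solder = 11.5.
This yields shadow prices y_packaging = 2, y_solder = 7.5.
boards enters the basis when its profit ≥ yᵀa₃ = 2·3 + 7.5·3 = 28.5.

28.5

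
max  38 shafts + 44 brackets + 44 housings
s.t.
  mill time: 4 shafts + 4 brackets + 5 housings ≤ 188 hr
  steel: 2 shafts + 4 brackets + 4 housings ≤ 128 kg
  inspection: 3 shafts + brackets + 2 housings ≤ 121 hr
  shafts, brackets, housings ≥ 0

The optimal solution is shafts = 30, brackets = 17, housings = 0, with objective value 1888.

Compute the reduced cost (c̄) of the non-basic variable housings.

At the optimum: mill time uses 188 of 188 (binding); steel uses 128 of 128 (binding); inspection uses 107 of 121 (slack = 14).
By complementary slackness, y = 0 for the non-binding constraint.
From A_Bᵀ y = c: 4·y_mill time + 2·y_steel = 38; 4·y_mill time + 4·y_steel = 44.
Solving: y_mill time = 8, y_steel = 3.
Reduced cost of housings: c₃ − yᵀa₃ = 44 − (8·5 + 3·4) = 44 − 52 = -8.

-8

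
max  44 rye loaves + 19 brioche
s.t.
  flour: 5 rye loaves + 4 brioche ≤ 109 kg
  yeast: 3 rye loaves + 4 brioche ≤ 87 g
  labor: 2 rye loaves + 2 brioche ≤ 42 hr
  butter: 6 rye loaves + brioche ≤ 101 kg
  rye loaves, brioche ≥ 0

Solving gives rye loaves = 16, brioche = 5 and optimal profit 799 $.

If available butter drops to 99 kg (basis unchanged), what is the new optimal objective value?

789

Binding: labor and butter. Non-binding: flour (9 unused), yeast (19 unused).
By complementary slackness, y = 0 for the non-binding constraints.
The binding rows give the dual system: 2·y_labor + 6·y_butter = 44 and 2·y_labor + 1·y_butter = 19.
This yields shadow prices y_labor = 7, y_butter = 5.
Δz = y_butter·Δb = 5 × (-2) = -10, so new z* = 799 − 10 = 789.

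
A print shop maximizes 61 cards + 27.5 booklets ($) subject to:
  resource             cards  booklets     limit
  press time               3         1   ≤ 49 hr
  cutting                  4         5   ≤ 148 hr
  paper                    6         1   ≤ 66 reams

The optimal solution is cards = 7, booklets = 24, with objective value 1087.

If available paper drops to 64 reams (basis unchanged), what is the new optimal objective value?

At the optimum: press time uses 45 of 49 (slack = 4); cutting uses 148 of 148 (binding); paper uses 66 of 66 (binding).
Slack constraints have shadow price 0 (complementary slackness).
From A_Bᵀ y = c: 4·y_cutting + 6·y_paper = 61; 5·y_cutting + 1·y_paper = 27.5.
Solving: y_cutting = 4, y_paper = 7.5.
Δz = y_paper·Δb = 7.5 × (-2) = -15, so new z* = 1087 − 15 = 1072.

1072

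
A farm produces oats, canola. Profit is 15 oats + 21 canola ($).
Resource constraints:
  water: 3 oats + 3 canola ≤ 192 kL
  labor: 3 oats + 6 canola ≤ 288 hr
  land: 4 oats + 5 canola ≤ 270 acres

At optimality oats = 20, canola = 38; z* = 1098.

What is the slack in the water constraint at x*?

water used = 3·20 + 3·38 = 174; slack = 192 − 174 = 18.

18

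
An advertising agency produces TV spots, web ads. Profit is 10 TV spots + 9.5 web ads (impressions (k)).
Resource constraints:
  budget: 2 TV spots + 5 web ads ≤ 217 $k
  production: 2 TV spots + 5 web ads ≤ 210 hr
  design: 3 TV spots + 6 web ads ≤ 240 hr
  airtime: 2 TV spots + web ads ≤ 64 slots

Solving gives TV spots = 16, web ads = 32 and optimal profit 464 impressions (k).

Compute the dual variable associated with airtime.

3.5

Binding: design and airtime. Non-binding: budget (25 unused), production (18 unused).
Since budget, production are not tight, their duals are 0.
Dual feasibility on the basic columns requires 3·y_design + 2·y_airtime = 10, 6·y_design + 1·y_airtime = 9.5.
This yields shadow prices y_design = 1, y_airtime = 3.5.
Shadow price of airtime = 3.5.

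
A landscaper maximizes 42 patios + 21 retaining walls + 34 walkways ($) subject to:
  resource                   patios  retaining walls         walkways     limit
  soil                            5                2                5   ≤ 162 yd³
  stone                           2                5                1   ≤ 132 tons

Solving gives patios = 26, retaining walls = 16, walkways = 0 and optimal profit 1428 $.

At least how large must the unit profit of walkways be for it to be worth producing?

41

Check each constraint at x*: soil 162/162 (tight); stone 132/132 (tight).
Dual feasibility on the basic columns requires 5·y_soil + 2·y_stone = 42, 2·y_soil + 5·y_stone = 21.
→ y_soil = 8 and y_stone = 1.
walkways enters the basis when its profit ≥ yᵀa₃ = 8·5 + 1·1 = 41.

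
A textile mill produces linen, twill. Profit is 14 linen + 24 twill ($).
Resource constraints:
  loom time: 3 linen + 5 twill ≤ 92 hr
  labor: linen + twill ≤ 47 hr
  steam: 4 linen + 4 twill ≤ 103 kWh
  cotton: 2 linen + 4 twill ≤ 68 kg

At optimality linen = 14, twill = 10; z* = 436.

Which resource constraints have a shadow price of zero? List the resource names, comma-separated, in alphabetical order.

labor, steam

loom time: 92/92 (binding)
labor: 24/47 (slack 23)
steam: 96/103 (slack 7)
cotton: 68/68 (binding)
By complementary slackness, a constraint with positive slack has shadow price 0 → labor, steam.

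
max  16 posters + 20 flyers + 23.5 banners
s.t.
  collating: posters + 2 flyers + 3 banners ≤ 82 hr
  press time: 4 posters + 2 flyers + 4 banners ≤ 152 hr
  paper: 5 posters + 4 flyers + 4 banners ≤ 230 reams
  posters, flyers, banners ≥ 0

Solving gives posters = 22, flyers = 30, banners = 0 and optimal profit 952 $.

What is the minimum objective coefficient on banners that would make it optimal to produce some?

Binding: collating and paper. Non-binding: press time (4 unused).
By complementary slackness, y = 0 for the non-binding constraint.
From A_Bᵀ y = c: 1·y_collating + 5·y_paper = 16; 2·y_collating + 4·y_paper = 20.
This yields shadow prices y_collating = 6, y_paper = 2.
banners enters the basis when its profit ≥ yᵀa₃ = 6·3 + 2·4 = 26.

26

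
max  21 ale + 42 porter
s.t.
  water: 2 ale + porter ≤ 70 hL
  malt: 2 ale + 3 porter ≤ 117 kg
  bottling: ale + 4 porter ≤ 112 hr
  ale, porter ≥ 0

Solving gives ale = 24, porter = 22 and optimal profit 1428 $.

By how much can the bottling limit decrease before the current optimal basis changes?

77

Binding constraints: water, bottling. The basis is B = [[2,1],[1,4]] with det 7.
Per unit decrease in bottling, x* moves by d = (0.1429, -0.2857).
The basis stays optimal until porter reaches 0; allowable decrease = 77 hr.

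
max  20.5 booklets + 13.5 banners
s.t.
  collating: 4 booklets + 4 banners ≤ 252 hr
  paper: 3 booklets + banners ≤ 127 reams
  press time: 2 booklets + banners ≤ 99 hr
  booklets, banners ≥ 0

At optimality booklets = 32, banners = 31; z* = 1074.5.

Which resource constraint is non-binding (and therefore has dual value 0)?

collating: 252/252 (binding)
paper: 127/127 (binding)
press time: 95/99 (slack 4)
By complementary slackness, a constraint with positive slack has shadow price 0 → press time.

press time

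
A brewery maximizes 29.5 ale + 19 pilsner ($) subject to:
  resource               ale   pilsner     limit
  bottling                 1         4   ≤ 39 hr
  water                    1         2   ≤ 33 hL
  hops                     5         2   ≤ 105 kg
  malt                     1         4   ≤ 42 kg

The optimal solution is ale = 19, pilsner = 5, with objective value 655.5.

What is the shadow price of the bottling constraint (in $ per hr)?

2

At the optimum: bottling uses 39 of 39 (binding); water uses 29 of 33 (slack = 4); hops uses 105 of 105 (binding); malt uses 39 of 42 (slack = 3).
Slack constraints have shadow price 0 (complementary slackness).
From A_Bᵀ y = c: 1·y_bottling + 5·y_hops = 29.5; 4·y_bottling + 2·y_hops = 19.
This yields shadow prices y_bottling = 2, y_hops = 5.5.
Shadow price of bottling = 2.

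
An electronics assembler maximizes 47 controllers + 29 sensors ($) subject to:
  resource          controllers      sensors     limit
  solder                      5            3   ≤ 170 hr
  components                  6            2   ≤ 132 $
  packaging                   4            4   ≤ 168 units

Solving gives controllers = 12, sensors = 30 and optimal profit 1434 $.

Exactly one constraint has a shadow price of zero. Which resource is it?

solder

solder: 150/170 (slack 20)
components: 132/132 (binding)
packaging: 168/168 (binding)
By complementary slackness, a constraint with positive slack has shadow price 0 → solder.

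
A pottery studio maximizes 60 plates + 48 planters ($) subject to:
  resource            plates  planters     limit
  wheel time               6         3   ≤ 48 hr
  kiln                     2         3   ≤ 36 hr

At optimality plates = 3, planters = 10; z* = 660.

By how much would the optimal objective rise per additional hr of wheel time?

At the optimum: wheel time uses 48 of 48 (binding); kiln uses 36 of 36 (binding).
Dual feasibility on the basic columns requires 6·y_wheel time + 2·y_kiln = 60, 3·y_wheel time + 3·y_kiln = 48.
This yields shadow prices y_wheel time = 7, y_kiln = 9.
Shadow price of wheel time = 7.

7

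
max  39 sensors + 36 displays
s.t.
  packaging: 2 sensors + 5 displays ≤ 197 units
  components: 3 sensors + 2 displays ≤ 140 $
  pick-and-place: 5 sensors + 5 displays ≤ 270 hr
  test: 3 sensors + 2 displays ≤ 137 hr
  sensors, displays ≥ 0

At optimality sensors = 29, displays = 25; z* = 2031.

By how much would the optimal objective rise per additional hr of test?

Binding: pick-and-place and test. Non-binding: packaging (14 unused), components (3 unused).
Since packaging, components are not tight, their duals are 0.
From A_Bᵀ y = c: 5·y_pick-and-place + 3·y_test = 39; 5·y_pick-and-place + 2·y_test = 36.
Solving: y_pick-and-place = 6, y_test = 3.
Shadow price of test = 3.

3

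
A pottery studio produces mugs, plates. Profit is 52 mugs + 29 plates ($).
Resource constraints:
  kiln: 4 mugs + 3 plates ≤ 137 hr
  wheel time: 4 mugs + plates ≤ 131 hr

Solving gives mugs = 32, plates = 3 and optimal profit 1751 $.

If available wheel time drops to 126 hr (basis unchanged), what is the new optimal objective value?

At the optimum: kiln uses 137 of 137 (binding); wheel time uses 131 of 131 (binding).
Dual feasibility on the basic columns requires 4·y_kiln + 4·y_wheel time = 52, 3·y_kiln + 1·y_wheel time = 29.
This yields shadow prices y_kiln = 8, y_wheel time = 5.
Δz = y_wheel time·Δb = 5 × (-5) = -25, so new z* = 1751 − 25 = 1726.

1726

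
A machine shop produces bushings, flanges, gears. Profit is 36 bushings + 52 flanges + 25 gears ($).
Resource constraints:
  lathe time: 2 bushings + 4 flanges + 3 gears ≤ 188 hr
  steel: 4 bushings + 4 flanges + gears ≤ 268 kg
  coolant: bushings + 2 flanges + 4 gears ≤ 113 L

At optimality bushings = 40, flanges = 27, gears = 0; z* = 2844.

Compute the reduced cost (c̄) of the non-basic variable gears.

-4

At the optimum: lathe time uses 188 of 188 (binding); steel uses 268 of 268 (binding); coolant uses 94 of 113 (slack = 19).
By complementary slackness, y = 0 for the non-binding constraint.
Dual feasibility on the basic columns requires 2·y_lathe time + 4·y_steel = 36, 4·y_lathe time + 4·y_steel = 52.
→ y_lathe time = 8 and y_steel = 5.
Reduced cost of gears: c₃ − yᵀa₃ = 25 − (8·3 + 5·1) = 25 − 29 = -4.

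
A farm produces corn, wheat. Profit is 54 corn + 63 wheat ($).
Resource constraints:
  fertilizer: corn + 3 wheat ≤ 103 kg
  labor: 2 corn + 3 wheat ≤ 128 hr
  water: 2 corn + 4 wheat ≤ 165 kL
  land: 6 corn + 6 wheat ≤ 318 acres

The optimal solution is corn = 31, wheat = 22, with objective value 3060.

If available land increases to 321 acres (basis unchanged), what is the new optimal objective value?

3078

At the optimum: fertilizer uses 97 of 103 (slack = 6); labor uses 128 of 128 (binding); water uses 150 of 165 (slack = 15); land uses 318 of 318 (binding).
Since fertilizer, water are not tight, their duals are 0.
From A_Bᵀ y = c: 2·y_labor + 6·y_land = 54; 3·y_labor + 6·y_land = 63.
Solving: y_labor = 9, y_land = 6.
Δz = y_land·Δb = 6 × (3) = 18, so new z* = 3060 + 18 = 3078.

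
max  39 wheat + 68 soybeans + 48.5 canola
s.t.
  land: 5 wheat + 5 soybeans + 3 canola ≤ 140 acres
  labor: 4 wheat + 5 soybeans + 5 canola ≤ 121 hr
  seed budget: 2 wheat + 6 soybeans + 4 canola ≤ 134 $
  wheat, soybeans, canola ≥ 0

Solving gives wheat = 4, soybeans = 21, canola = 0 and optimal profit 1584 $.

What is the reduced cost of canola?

At the optimum: land uses 125 of 140 (slack = 15); labor uses 121 of 121 (binding); seed budget uses 134 of 134 (binding).
Since land is not tight, its dual is 0.
The binding rows give the dual system: 4·y_labor + 2·y_seed budget = 39 and 5·y_labor + 6·y_seed budget = 68.
This yields shadow prices y_labor = 7, y_seed budget = 5.5.
Reduced cost of canola: c₃ − yᵀa₃ = 48.5 − (7·5 + 5.5·4) = 48.5 − 57 = -8.5.

-8.5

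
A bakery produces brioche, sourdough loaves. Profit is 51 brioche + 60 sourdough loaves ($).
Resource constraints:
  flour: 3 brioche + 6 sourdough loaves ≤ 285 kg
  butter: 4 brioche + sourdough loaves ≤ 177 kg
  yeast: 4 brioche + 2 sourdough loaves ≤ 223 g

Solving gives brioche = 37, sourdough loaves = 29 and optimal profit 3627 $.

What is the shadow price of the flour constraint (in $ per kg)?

9

Binding: flour and butter. Non-binding: yeast (17 unused).
Since yeast is not tight, its dual is 0.
The binding rows give the dual system: 3·y_flour + 4·y_butter = 51 and 6·y_flour + 1·y_butter = 60.
Solving: y_flour = 9, y_butter = 6.
Shadow price of flour = 9.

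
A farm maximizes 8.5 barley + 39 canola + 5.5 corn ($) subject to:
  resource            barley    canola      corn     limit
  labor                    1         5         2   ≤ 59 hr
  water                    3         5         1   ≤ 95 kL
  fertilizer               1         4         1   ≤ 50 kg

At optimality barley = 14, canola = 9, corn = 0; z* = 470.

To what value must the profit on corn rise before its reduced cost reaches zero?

At the optimum: labor uses 59 of 59 (binding); water uses 87 of 95 (slack = 8); fertilizer uses 50 of 50 (binding).
By complementary slackness, y = 0 for the non-binding constraint.
From A_Bᵀ y = c: 1·y_labor + 1·y_fertilizer = 8.5; 5·y_labor + 4·y_fertilizer = 39.
This yields shadow prices y_labor = 5, y_fertilizer = 3.5.
corn enters the basis when its profit ≥ yᵀa₃ = 5·2 + 3.5·1 = 13.5.

13.5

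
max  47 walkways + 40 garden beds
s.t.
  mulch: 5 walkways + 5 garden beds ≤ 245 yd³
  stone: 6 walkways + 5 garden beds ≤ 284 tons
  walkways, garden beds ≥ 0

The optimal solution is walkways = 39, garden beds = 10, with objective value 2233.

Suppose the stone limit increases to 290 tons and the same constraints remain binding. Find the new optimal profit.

At the optimum: mulch uses 245 of 245 (binding); stone uses 284 of 284 (binding).
From A_Bᵀ y = c: 5·y_mulch + 6·y_stone = 47; 5·y_mulch + 5·y_stone = 40.
This yields shadow prices y_mulch = 1, y_stone = 7.
Δz = y_stone·Δb = 7 × (6) = 42, so new z* = 2233 + 42 = 2275.

2275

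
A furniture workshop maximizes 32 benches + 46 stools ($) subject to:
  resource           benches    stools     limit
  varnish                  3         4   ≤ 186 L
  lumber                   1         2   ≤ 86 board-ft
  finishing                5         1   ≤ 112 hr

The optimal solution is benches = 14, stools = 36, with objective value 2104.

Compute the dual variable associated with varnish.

Check each constraint at x*: varnish 186/186 (tight); lumber 86/86 (tight); finishing 106/112 (slack 6).
By complementary slackness, y = 0 for the non-binding constraint.
Dual feasibility on the basic columns requires 3·y_varnish + 1·y_lumber = 32, 4·y_varnish + 2·y_lumber = 46.
This yields shadow prices y_varnish = 9, y_lumber = 5.
Shadow price of varnish = 9.

9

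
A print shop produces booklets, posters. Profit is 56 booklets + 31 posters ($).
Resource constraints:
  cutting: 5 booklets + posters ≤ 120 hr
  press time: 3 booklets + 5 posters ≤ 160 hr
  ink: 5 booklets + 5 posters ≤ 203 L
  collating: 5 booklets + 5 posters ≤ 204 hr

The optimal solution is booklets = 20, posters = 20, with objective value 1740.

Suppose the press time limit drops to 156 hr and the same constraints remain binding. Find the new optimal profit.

At the optimum: cutting uses 120 of 120 (binding); press time uses 160 of 160 (binding); ink uses 200 of 203 (slack = 3); collating uses 200 of 204 (slack = 4).
Since ink, collating are not tight, their duals are 0.
From A_Bᵀ y = c: 5·y_cutting + 3·y_press time = 56; 1·y_cutting + 5·y_press time = 31.
This yields shadow prices y_cutting = 8.5, y_press time = 4.5.
Δz = y_press time·Δb = 4.5 × (-4) = -18, so new z* = 1740 − 18 = 1722.

1722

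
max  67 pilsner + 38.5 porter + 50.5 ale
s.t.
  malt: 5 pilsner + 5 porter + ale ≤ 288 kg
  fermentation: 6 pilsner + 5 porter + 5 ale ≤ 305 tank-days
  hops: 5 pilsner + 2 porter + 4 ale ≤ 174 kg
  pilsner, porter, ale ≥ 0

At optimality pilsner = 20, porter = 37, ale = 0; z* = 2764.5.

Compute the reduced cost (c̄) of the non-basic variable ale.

At the optimum: malt uses 285 of 288 (slack = 3); fermentation uses 305 of 305 (binding); hops uses 174 of 174 (binding).
By complementary slackness, y = 0 for the non-binding constraint.
Dual feasibility on the basic columns requires 6·y_fermentation + 5·y_hops = 67, 5·y_fermentation + 2·y_hops = 38.5.
This yields shadow prices y_fermentation = 4.5, y_hops = 8.
Reduced cost of ale: c₃ − yᵀa₃ = 50.5 − (4.5·5 + 8·4) = 50.5 − 54.5 = -4.

-4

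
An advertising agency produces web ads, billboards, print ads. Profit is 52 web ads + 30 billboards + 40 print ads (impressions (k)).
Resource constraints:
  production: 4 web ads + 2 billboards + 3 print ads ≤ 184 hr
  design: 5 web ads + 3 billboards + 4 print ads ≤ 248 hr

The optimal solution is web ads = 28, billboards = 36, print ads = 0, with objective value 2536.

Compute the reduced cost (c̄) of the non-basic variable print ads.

-1

At the optimum: production uses 184 of 184 (binding); design uses 248 of 248 (binding).
From A_Bᵀ y = c: 4·y_production + 5·y_design = 52; 2·y_production + 3·y_design = 30.
→ y_production = 3 and y_design = 8.
Reduced cost of print ads: c₃ − yᵀa₃ = 40 − (3·3 + 8·4) = 40 − 41 = -1.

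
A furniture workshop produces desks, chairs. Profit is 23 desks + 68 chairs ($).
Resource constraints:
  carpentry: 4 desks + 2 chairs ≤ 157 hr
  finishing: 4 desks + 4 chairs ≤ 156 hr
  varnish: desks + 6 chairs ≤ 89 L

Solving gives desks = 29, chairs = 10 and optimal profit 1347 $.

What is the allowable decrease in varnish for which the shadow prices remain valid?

50

Binding constraints: finishing, varnish. The basis is B = [[4,4],[1,6]] with det 20.
Per unit decrease in varnish, x* moves by d = (0.2, -0.2).
The basis stays optimal until chairs reaches 0; allowable decrease = 50 L.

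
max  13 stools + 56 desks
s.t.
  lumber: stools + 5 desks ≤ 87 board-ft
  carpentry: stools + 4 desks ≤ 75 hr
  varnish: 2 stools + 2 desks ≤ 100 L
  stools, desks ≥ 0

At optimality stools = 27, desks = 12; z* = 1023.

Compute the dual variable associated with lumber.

4

At the optimum: lumber uses 87 of 87 (binding); carpentry uses 75 of 75 (binding); varnish uses 78 of 100 (slack = 22).
Slack constraints have shadow price 0 (complementary slackness).
The binding rows give the dual system: 1·y_lumber + 1·y_carpentry = 13 and 5·y_lumber + 4·y_carpentry = 56.
This yields shadow prices y_lumber = 4, y_carpentry = 9.
Shadow price of lumber = 4.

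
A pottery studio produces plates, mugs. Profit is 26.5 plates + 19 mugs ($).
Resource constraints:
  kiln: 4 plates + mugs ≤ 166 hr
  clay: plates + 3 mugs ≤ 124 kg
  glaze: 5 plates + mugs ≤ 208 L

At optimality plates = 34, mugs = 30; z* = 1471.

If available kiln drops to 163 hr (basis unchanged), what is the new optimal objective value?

1454.5

At the optimum: kiln uses 166 of 166 (binding); clay uses 124 of 124 (binding); glaze uses 200 of 208 (slack = 8).
Since glaze is not tight, its dual is 0.
From A_Bᵀ y = c: 4·y_kiln + 1·y_clay = 26.5; 1·y_kiln + 3·y_clay = 19.
This yields shadow prices y_kiln = 5.5, y_clay = 4.5.
Δz = y_kiln·Δb = 5.5 × (-3) = -16.5, so new z* = 1471 − 16.5 = 1454.5.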